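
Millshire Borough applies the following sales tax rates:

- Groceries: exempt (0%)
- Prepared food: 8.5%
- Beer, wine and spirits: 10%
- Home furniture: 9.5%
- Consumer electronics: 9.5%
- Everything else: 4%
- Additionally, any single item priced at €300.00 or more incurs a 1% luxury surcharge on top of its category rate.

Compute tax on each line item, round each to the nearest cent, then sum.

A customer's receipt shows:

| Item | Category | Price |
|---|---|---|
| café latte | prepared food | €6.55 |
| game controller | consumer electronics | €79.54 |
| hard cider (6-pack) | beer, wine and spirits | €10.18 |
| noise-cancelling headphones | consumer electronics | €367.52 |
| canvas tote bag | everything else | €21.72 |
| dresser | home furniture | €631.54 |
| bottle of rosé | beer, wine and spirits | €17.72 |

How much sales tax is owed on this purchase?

Café latte €6.55: prepared food → 8.5% → €0.56
Game controller €79.54: consumer electronics → 9.5% → €7.56
Hard cider (6-pack) €10.18: beer, wine and spirits → 10% → €1.02
Noise-cancelling headphones €367.52: consumer electronics → 9.5% + 1% surcharge = 10.5% → €38.59
Canvas tote bag €21.72: everything else → 4% → €0.87
Dresser €631.54: home furniture → 9.5% + 1% surcharge = 10.5% → €66.31
Bottle of rosé €17.72: beer, wine and spirits → 10% → €1.77
Total tax = €0.56 + €7.56 + €1.02 + €38.59 + €0.87 + €66.31 + €1.77 = €116.68

€116.68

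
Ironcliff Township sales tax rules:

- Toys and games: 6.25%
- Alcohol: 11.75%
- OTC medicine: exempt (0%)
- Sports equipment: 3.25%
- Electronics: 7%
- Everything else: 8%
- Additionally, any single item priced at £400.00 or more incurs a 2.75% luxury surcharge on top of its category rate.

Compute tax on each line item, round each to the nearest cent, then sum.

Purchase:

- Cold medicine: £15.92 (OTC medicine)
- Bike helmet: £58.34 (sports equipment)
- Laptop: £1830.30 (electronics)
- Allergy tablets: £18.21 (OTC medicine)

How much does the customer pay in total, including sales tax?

£2103.12

Cold medicine £15.92: OTC medicine → 0% → £0.00
Bike helmet £58.34: sports equipment → 3.25% → £1.90
Laptop £1830.30: electronics → 7% + 2.75% surcharge = 9.75% → £178.45
Allergy tablets £18.21: OTC medicine → 0% → £0.00
Subtotal = £1922.77; tax = £180.35; total due = £2103.12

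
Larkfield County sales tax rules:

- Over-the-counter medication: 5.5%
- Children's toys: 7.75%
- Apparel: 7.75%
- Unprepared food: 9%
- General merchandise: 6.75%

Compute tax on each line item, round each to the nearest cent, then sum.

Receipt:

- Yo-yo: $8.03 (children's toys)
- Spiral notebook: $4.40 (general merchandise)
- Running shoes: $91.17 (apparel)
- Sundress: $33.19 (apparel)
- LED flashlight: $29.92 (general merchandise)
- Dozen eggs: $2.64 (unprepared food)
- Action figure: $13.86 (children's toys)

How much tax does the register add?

$13.89

Yo-yo $8.03: children's toys → 7.75% → $0.62
Spiral notebook $4.40: general merchandise → 6.75% → $0.30
Running shoes $91.17: apparel → 7.75% → $7.07
Sundress $33.19: apparel → 7.75% → $2.57
LED flashlight $29.92: general merchandise → 6.75% → $2.02
Dozen eggs $2.64: unprepared food → 9% → $0.24
Action figure $13.86: children's toys → 7.75% → $1.07
Total tax = $0.62 + $0.30 + $7.07 + $2.57 + $2.02 + $0.24 + $1.07 = $13.89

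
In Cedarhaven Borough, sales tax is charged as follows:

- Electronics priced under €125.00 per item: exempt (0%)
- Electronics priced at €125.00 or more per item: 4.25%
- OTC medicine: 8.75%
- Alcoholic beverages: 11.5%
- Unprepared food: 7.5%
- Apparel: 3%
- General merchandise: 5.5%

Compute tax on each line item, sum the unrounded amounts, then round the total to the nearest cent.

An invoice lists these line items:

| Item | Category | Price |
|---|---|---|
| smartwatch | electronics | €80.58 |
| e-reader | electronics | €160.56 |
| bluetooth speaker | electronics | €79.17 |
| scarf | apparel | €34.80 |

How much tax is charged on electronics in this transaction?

Smartwatch €80.58: electronics, under €125.00 → 0% → €0.00
E-reader €160.56: electronics, €125.00 or more → 4.25% → €6.8238
Bluetooth speaker €79.17: electronics, under €125.00 → 0% → €0.00
Tax on electronics: unrounded sum = €6.8238 → €6.82

€6.82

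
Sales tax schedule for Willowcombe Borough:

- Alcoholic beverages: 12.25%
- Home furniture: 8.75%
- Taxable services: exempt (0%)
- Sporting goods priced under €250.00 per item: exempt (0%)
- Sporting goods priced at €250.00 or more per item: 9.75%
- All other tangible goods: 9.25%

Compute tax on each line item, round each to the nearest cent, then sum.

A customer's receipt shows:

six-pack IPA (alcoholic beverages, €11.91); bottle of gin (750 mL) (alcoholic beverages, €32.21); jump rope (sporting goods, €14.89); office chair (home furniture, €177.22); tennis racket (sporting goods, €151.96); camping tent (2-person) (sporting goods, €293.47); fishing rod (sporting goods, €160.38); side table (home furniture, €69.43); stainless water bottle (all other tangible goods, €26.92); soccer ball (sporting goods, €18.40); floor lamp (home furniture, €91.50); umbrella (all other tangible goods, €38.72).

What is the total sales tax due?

Six-pack IPA €11.91: alcoholic beverages → 12.25% → €1.46
Bottle of gin (750 mL) €32.21: alcoholic beverages → 12.25% → €3.95
Jump rope €14.89: sporting goods, under €250.00 → 0% → €0.00
Office chair €177.22: home furniture → 8.75% → €15.51
Tennis racket €151.96: sporting goods, under €250.00 → 0% → €0.00
Camping tent (2-person) €293.47: sporting goods, €250.00 or more → 9.75% → €28.61
Fishing rod €160.38: sporting goods, under €250.00 → 0% → €0.00
Side table €69.43: home furniture → 8.75% → €6.08
Stainless water bottle €26.92: all other tangible goods → 9.25% → €2.49
Soccer ball €18.40: sporting goods, under €250.00 → 0% → €0.00
Floor lamp €91.50: home furniture → 8.75% → €8.01
Umbrella €38.72: all other tangible goods → 9.25% → €3.58
Total tax = €1.46 + €3.95 + €15.51 + €28.61 + €6.08 + €2.49 + €8.01 + €3.58 = €69.69

€69.69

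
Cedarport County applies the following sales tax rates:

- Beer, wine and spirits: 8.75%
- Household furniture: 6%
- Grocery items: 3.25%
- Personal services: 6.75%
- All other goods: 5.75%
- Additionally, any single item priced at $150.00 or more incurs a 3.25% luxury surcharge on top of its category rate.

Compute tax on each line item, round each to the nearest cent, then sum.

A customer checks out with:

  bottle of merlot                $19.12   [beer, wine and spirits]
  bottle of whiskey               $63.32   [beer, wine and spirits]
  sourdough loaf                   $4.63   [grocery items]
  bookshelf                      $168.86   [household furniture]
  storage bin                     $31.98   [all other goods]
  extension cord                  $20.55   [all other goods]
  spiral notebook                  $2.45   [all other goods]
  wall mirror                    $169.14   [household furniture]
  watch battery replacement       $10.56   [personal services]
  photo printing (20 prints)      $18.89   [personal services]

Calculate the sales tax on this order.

Bottle of merlot $19.12: beer, wine and spirits → 8.75% → $1.67
Bottle of whiskey $63.32: beer, wine and spirits → 8.75% → $5.54
Sourdough loaf $4.63: grocery items → 3.25% → $0.15
Bookshelf $168.86: household furniture → 6% + 3.25% surcharge = 9.25% → $15.62
Storage bin $31.98: all other goods → 5.75% → $1.84
Extension cord $20.55: all other goods → 5.75% → $1.18
Spiral notebook $2.45: all other goods → 5.75% → $0.14
Wall mirror $169.14: household furniture → 6% + 3.25% surcharge = 9.25% → $15.65
Watch battery replacement $10.56: personal services → 6.75% → $0.71
Photo printing (20 prints) $18.89: personal services → 6.75% → $1.28
Total tax = $1.67 + $5.54 + $0.15 + $15.62 + $1.84 + $1.18 + $0.14 + $15.65 + $0.71 + $1.28 = $43.78

$43.78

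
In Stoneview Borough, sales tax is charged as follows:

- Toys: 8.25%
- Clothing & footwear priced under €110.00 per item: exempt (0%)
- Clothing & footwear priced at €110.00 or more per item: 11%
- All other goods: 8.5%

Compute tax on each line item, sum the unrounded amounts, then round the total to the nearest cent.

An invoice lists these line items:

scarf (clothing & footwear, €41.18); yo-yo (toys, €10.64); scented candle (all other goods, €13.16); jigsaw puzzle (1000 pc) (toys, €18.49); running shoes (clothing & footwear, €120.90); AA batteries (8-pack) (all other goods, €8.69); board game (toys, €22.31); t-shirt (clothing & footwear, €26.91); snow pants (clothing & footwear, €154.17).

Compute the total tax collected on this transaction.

€36.36

Scarf €41.18: clothing & footwear, under €110.00 → 0% → €0.00
Yo-yo €10.64: toys → 8.25% → €0.8778
Scented candle €13.16: all other goods → 8.5% → €1.1186
Jigsaw puzzle (1000 pc) €18.49: toys → 8.25% → €1.525425
Running shoes €120.90: clothing & footwear, €110.00 or more → 11% → €13.299
AA batteries (8-pack) €8.69: all other goods → 8.5% → €0.73865
Board game €22.31: toys → 8.25% → €1.840575
T-shirt €26.91: clothing & footwear, under €110.00 → 0% → €0.00
Snow pants €154.17: clothing & footwear, €110.00 or more → 11% → €16.9587
Unrounded tax sum = €36.35875 → €36.36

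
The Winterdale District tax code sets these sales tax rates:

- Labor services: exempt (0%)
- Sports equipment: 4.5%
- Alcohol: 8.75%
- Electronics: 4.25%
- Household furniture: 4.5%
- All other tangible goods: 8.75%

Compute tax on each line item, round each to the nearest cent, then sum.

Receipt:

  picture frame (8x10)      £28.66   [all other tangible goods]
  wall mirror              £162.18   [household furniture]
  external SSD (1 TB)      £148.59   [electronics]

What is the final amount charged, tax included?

£355.56

Picture frame (8x10) £28.66: all other tangible goods → 8.75% → £2.51
Wall mirror £162.18: household furniture → 4.5% → £7.30
External SSD (1 TB) £148.59: electronics → 4.25% → £6.32
Subtotal = £339.43; tax = £16.13; total due = £355.56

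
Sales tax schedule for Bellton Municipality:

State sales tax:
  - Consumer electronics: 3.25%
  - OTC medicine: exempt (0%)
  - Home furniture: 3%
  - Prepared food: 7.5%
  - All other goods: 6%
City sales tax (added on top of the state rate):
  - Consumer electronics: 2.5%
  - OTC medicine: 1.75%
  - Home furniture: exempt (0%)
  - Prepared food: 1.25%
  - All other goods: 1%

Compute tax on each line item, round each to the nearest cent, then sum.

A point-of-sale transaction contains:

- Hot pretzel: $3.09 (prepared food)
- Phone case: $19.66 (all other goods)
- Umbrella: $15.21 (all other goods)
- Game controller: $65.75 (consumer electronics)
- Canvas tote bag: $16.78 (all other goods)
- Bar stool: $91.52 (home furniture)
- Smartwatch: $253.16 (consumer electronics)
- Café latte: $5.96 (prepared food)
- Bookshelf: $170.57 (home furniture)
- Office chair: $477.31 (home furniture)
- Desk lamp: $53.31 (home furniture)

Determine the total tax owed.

Hot pretzel $3.09: prepared food → 7.5% + 1.25% city = 8.75% → $0.27
Phone case $19.66: all other goods → 6% + 1% city = 7% → $1.38
Umbrella $15.21: all other goods → 6% + 1% city = 7% → $1.06
Game controller $65.75: consumer electronics → 3.25% + 2.5% city = 5.75% → $3.78
Canvas tote bag $16.78: all other goods → 6% + 1% city = 7% → $1.17
Bar stool $91.52: home furniture → 3% + 0% city = 3% → $2.75
Smartwatch $253.16: consumer electronics → 3.25% + 2.5% city = 5.75% → $14.56
Café latte $5.96: prepared food → 7.5% + 1.25% city = 8.75% → $0.52
Bookshelf $170.57: home furniture → 3% + 0% city = 3% → $5.12
Office chair $477.31: home furniture → 3% + 0% city = 3% → $14.32
Desk lamp $53.31: home furniture → 3% + 0% city = 3% → $1.60
Total tax = $0.27 + $1.38 + $1.06 + $3.78 + $1.17 + $2.75 + $14.56 + $0.52 + $5.12 + $14.32 + $1.60 = $46.53

$46.53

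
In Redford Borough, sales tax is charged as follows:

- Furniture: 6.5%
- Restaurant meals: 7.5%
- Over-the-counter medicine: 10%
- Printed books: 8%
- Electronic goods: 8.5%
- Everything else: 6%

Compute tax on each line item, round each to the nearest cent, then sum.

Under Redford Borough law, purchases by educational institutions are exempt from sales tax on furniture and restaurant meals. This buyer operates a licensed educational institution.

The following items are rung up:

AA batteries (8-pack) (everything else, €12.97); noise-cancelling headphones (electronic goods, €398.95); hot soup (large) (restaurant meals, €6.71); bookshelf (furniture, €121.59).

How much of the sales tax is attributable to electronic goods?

€33.91

Noise-cancelling headphones €398.95: electronic goods → 8.5% → €33.91
Tax on electronic goods = €33.91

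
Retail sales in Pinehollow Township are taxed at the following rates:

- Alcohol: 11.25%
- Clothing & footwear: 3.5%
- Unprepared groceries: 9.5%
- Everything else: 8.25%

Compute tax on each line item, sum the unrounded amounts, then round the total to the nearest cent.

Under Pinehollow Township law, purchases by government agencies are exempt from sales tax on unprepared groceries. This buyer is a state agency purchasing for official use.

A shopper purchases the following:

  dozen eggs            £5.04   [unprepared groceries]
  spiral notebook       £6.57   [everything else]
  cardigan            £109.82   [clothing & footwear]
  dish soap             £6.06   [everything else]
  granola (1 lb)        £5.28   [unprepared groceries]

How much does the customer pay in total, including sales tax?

£137.66

Dozen eggs £5.04: unprepared groceries, buyer-exempt → 0% → £0.00
Spiral notebook £6.57: everything else → 8.25% → £0.542025
Cardigan £109.82: clothing & footwear → 3.5% → £3.8437
Dish soap £6.06: everything else → 8.25% → £0.49995
Granola (1 lb) £5.28: unprepared groceries, buyer-exempt → 0% → £0.00
Subtotal = £132.77; unrounded tax = £4.885675 → £4.89; total due = £137.66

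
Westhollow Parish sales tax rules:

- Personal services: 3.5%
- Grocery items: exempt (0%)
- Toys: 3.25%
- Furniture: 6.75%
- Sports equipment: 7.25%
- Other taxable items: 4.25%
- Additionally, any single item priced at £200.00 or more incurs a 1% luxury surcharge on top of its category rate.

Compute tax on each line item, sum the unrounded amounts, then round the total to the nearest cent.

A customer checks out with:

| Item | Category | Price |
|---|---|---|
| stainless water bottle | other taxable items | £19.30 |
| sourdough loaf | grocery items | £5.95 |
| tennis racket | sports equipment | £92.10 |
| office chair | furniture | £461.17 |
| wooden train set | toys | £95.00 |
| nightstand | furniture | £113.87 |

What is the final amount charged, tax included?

Stainless water bottle £19.30: other taxable items → 4.25% → £0.82025
Sourdough loaf £5.95: grocery items → 0% → £0.00
Tennis racket £92.10: sports equipment → 7.25% → £6.67725
Office chair £461.17: furniture → 6.75% + 1% surcharge = 7.75% → £35.740675
Wooden train set £95.00: toys → 3.25% → £3.0875
Nightstand £113.87: furniture → 6.75% → £7.686225
Subtotal = £787.39; unrounded tax = £54.0119 → £54.01; total due = £841.40

£841.40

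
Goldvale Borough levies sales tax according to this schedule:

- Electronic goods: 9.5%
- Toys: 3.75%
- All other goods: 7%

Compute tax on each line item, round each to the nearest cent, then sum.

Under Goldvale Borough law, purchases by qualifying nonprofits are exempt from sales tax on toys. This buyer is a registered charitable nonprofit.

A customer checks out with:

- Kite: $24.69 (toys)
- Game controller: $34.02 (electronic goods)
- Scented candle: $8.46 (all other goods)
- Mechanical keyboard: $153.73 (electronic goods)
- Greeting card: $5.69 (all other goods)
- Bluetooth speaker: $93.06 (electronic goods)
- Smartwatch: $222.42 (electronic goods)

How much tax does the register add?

$48.79

Kite $24.69: toys, buyer-exempt → 0% → $0.00
Game controller $34.02: electronic goods → 9.5% → $3.23
Scented candle $8.46: all other goods → 7% → $0.59
Mechanical keyboard $153.73: electronic goods → 9.5% → $14.60
Greeting card $5.69: all other goods → 7% → $0.40
Bluetooth speaker $93.06: electronic goods → 9.5% → $8.84
Smartwatch $222.42: electronic goods → 9.5% → $21.13
Total tax = $3.23 + $0.59 + $14.60 + $0.40 + $8.84 + $21.13 = $48.79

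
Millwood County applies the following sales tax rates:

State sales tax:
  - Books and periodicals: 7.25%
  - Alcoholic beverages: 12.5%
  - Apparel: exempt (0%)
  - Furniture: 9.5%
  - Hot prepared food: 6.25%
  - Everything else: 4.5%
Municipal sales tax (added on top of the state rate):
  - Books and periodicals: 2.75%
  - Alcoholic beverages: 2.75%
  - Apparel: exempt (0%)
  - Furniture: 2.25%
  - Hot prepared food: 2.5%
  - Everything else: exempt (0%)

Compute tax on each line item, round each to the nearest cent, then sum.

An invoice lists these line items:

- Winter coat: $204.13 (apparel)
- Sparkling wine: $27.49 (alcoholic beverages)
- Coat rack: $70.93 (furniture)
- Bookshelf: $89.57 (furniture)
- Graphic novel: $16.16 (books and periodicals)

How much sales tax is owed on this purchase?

Winter coat $204.13: apparel → 0% + 0% municipal = 0% → $0.00
Sparkling wine $27.49: alcoholic beverages → 12.5% + 2.75% municipal = 15.25% → $4.19
Coat rack $70.93: furniture → 9.5% + 2.25% municipal = 11.75% → $8.33
Bookshelf $89.57: furniture → 9.5% + 2.25% municipal = 11.75% → $10.52
Graphic novel $16.16: books and periodicals → 7.25% + 2.75% municipal = 10% → $1.62
Total tax = $4.19 + $8.33 + $10.52 + $1.62 = $24.66

$24.66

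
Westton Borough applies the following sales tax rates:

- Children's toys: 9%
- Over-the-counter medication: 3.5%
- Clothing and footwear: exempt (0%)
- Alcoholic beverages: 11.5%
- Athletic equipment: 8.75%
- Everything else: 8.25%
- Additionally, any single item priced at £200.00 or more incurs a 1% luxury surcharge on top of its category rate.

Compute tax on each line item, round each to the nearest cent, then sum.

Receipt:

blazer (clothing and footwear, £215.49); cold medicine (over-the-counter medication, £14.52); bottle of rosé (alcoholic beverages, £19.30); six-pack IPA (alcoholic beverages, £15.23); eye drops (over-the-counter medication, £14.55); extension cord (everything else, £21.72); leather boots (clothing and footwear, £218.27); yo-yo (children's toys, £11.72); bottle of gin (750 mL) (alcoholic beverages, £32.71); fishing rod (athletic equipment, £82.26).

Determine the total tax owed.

Blazer £215.49: clothing and footwear → 0% + 1% surcharge = 1% → £2.15
Cold medicine £14.52: over-the-counter medication → 3.5% → £0.51
Bottle of rosé £19.30: alcoholic beverages → 11.5% → £2.22
Six-pack IPA £15.23: alcoholic beverages → 11.5% → £1.75
Eye drops £14.55: over-the-counter medication → 3.5% → £0.51
Extension cord £21.72: everything else → 8.25% → £1.79
Leather boots £218.27: clothing and footwear → 0% + 1% surcharge = 1% → £2.18
Yo-yo £11.72: children's toys → 9% → £1.05
Bottle of gin (750 mL) £32.71: alcoholic beverages → 11.5% → £3.76
Fishing rod £82.26: athletic equipment → 8.75% → £7.20
Total tax = £2.15 + £0.51 + £2.22 + £1.75 + £0.51 + £1.79 + £2.18 + £1.05 + £3.76 + £7.20 = £23.12

£23.12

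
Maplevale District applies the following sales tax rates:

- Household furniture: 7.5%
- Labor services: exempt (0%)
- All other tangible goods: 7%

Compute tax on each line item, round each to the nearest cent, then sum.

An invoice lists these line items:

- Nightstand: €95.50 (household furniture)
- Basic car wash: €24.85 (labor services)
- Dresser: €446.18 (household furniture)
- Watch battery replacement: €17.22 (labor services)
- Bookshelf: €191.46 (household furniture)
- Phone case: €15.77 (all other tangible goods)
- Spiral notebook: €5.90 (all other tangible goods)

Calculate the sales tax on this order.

Nightstand €95.50: household furniture → 7.5% → €7.16
Basic car wash €24.85: labor services → 0% → €0.00
Dresser €446.18: household furniture → 7.5% → €33.46
Watch battery replacement €17.22: labor services → 0% → €0.00
Bookshelf €191.46: household furniture → 7.5% → €14.36
Phone case €15.77: all other tangible goods → 7% → €1.10
Spiral notebook €5.90: all other tangible goods → 7% → €0.41
Total tax = €7.16 + €33.46 + €14.36 + €1.10 + €0.41 = €56.49

€56.49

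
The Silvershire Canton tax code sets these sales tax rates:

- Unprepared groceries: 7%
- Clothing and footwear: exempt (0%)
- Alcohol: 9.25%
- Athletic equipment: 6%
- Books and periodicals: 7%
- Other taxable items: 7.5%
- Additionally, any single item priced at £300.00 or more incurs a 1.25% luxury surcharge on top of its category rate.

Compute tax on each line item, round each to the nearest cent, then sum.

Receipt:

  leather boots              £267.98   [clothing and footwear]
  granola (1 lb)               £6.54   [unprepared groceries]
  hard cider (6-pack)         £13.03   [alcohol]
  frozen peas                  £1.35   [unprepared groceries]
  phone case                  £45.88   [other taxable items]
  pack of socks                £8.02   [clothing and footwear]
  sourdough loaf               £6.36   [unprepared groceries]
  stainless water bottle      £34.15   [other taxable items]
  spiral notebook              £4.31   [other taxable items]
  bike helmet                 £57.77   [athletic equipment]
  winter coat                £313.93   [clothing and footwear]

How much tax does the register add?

£15.92

Leather boots £267.98: clothing and footwear → 0% → £0.00
Granola (1 lb) £6.54: unprepared groceries → 7% → £0.46
Hard cider (6-pack) £13.03: alcohol → 9.25% → £1.21
Frozen peas £1.35: unprepared groceries → 7% → £0.09
Phone case £45.88: other taxable items → 7.5% → £3.44
Pack of socks £8.02: clothing and footwear → 0% → £0.00
Sourdough loaf £6.36: unprepared groceries → 7% → £0.45
Stainless water bottle £34.15: other taxable items → 7.5% → £2.56
Spiral notebook £4.31: other taxable items → 7.5% → £0.32
Bike helmet £57.77: athletic equipment → 6% → £3.47
Winter coat £313.93: clothing and footwear → 0% + 1.25% surcharge = 1.25% → £3.92
Total tax = £0.46 + £1.21 + £0.09 + £3.44 + £0.45 + £2.56 + £0.32 + £3.47 + £3.92 = £15.92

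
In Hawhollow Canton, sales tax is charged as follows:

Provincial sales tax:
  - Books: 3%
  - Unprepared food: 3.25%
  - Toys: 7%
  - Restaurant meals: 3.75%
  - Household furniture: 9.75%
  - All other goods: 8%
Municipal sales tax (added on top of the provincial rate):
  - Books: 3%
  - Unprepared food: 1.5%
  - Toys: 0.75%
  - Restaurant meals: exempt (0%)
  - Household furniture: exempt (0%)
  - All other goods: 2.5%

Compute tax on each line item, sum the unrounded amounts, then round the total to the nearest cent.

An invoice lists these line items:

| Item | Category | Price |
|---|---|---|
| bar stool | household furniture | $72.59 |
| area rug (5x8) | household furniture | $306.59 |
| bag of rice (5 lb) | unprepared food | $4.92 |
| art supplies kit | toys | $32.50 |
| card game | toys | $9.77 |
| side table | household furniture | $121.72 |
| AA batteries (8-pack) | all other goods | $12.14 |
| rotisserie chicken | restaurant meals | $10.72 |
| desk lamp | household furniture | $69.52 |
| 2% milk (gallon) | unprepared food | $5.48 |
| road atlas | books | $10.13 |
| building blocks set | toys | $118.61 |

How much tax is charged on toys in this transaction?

Art supplies kit $32.50: toys → 7% + 0.75% municipal = 7.75% → $2.51875
Card game $9.77: toys → 7% + 0.75% municipal = 7.75% → $0.757175
Building blocks set $118.61: toys → 7% + 0.75% municipal = 7.75% → $9.192275
Tax on toys: unrounded sum = $12.4682 → $12.47

$12.47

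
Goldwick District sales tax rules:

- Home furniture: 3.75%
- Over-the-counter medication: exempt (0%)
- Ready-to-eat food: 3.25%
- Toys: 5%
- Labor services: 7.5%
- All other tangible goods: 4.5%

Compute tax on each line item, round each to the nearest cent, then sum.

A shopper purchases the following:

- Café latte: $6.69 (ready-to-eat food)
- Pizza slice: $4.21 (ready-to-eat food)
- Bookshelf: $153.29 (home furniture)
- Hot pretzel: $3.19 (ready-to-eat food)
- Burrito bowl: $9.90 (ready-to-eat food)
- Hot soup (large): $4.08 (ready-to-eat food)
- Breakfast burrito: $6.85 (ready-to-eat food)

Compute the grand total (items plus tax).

$195.09

Café latte $6.69: ready-to-eat food → 3.25% → $0.22
Pizza slice $4.21: ready-to-eat food → 3.25% → $0.14
Bookshelf $153.29: home furniture → 3.75% → $5.75
Hot pretzel $3.19: ready-to-eat food → 3.25% → $0.10
Burrito bowl $9.90: ready-to-eat food → 3.25% → $0.32
Hot soup (large) $4.08: ready-to-eat food → 3.25% → $0.13
Breakfast burrito $6.85: ready-to-eat food → 3.25% → $0.22
Subtotal = $188.21; tax = $6.88; total due = $195.09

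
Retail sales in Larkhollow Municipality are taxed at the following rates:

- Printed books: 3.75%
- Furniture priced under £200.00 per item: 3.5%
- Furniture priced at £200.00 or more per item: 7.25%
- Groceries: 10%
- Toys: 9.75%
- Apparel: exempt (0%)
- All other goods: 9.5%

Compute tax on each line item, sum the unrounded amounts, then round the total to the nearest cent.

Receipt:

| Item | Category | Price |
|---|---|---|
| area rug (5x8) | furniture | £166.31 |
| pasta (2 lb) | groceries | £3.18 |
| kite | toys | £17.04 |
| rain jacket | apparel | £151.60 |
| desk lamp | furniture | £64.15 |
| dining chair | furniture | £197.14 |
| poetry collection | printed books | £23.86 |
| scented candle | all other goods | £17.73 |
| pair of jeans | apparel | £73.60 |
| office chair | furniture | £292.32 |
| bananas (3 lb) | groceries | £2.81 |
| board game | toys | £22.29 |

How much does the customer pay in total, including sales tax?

£1075.20

Area rug (5x8) £166.31: furniture, under £200.00 → 3.5% → £5.82085
Pasta (2 lb) £3.18: groceries → 10% → £0.318
Kite £17.04: toys → 9.75% → £1.6614
Rain jacket £151.60: apparel → 0% → £0.00
Desk lamp £64.15: furniture, under £200.00 → 3.5% → £2.24525
Dining chair £197.14: furniture, under £200.00 → 3.5% → £6.8999
Poetry collection £23.86: printed books → 3.75% → £0.89475
Scented candle £17.73: all other goods → 9.5% → £1.68435
Pair of jeans £73.60: apparel → 0% → £0.00
Office chair £292.32: furniture, £200.00 or more → 7.25% → £21.1932
Bananas (3 lb) £2.81: groceries → 10% → £0.281
Board game £22.29: toys → 9.75% → £2.173275
Subtotal = £1032.03; unrounded tax = £43.171975 → £43.17; total due = £1075.20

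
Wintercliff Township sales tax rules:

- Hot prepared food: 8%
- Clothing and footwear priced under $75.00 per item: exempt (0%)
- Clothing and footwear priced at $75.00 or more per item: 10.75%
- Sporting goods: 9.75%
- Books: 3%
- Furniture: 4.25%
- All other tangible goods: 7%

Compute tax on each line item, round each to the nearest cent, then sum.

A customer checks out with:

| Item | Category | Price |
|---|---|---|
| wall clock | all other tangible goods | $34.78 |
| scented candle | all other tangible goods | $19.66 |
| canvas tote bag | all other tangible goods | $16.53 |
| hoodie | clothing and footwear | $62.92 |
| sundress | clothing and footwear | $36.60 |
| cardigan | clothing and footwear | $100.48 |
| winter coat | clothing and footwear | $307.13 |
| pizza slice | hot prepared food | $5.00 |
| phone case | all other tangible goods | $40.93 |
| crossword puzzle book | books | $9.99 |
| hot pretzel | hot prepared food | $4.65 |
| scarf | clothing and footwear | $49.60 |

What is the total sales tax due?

$52.73

Wall clock $34.78: all other tangible goods → 7% → $2.43
Scented candle $19.66: all other tangible goods → 7% → $1.38
Canvas tote bag $16.53: all other tangible goods → 7% → $1.16
Hoodie $62.92: clothing and footwear, under $75.00 → 0% → $0.00
Sundress $36.60: clothing and footwear, under $75.00 → 0% → $0.00
Cardigan $100.48: clothing and footwear, $75.00 or more → 10.75% → $10.80
Winter coat $307.13: clothing and footwear, $75.00 or more → 10.75% → $33.02
Pizza slice $5.00: hot prepared food → 8% → $0.40
Phone case $40.93: all other tangible goods → 7% → $2.87
Crossword puzzle book $9.99: books → 3% → $0.30
Hot pretzel $4.65: hot prepared food → 8% → $0.37
Scarf $49.60: clothing and footwear, under $75.00 → 0% → $0.00
Total tax = $2.43 + $1.38 + $1.16 + $10.80 + $33.02 + $0.40 + $2.87 + $0.30 + $0.37 = $52.73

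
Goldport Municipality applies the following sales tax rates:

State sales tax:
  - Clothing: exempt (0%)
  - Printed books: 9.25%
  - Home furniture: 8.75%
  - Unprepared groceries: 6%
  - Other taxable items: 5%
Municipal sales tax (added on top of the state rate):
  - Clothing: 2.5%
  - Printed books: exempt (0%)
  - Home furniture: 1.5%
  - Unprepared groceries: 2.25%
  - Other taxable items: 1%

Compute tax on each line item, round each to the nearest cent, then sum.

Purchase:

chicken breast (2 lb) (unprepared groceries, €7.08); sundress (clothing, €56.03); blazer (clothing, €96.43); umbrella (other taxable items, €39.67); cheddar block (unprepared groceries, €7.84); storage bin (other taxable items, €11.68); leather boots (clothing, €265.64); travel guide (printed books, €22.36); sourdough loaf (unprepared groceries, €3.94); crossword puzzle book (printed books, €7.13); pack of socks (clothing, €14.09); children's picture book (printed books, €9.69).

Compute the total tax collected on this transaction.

€19.07

Chicken breast (2 lb) €7.08: unprepared groceries → 6% + 2.25% municipal = 8.25% → €0.58
Sundress €56.03: clothing → 0% + 2.5% municipal = 2.5% → €1.40
Blazer €96.43: clothing → 0% + 2.5% municipal = 2.5% → €2.41
Umbrella €39.67: other taxable items → 5% + 1% municipal = 6% → €2.38
Cheddar block €7.84: unprepared groceries → 6% + 2.25% municipal = 8.25% → €0.65
Storage bin €11.68: other taxable items → 5% + 1% municipal = 6% → €0.70
Leather boots €265.64: clothing → 0% + 2.5% municipal = 2.5% → €6.64
Travel guide €22.36: printed books → 9.25% + 0% municipal = 9.25% → €2.07
Sourdough loaf €3.94: unprepared groceries → 6% + 2.25% municipal = 8.25% → €0.33
Crossword puzzle book €7.13: printed books → 9.25% + 0% municipal = 9.25% → €0.66
Pack of socks €14.09: clothing → 0% + 2.5% municipal = 2.5% → €0.35
Children's picture book €9.69: printed books → 9.25% + 0% municipal = 9.25% → €0.90
Total tax = €0.58 + €1.40 + €2.41 + €2.38 + €0.65 + €0.70 + €6.64 + €2.07 + €0.33 + €0.66 + €0.35 + €0.90 = €19.07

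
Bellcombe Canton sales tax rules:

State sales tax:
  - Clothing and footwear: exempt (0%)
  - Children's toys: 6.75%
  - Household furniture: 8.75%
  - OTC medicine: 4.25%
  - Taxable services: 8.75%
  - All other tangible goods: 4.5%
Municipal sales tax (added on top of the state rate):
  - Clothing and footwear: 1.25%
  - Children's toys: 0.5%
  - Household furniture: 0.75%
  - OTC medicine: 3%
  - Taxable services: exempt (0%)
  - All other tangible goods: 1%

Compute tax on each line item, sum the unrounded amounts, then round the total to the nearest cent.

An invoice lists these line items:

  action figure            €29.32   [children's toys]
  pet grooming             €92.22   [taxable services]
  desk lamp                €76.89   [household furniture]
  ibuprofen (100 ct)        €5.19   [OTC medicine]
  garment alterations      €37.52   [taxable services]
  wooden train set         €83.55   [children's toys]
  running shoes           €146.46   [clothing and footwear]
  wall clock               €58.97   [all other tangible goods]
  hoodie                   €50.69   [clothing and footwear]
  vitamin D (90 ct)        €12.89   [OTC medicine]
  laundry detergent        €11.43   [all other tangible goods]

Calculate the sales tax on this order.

Action figure €29.32: children's toys → 6.75% + 0.5% municipal = 7.25% → €2.1257
Pet grooming €92.22: taxable services → 8.75% + 0% municipal = 8.75% → €8.06925
Desk lamp €76.89: household furniture → 8.75% + 0.75% municipal = 9.5% → €7.30455
Ibuprofen (100 ct) €5.19: OTC medicine → 4.25% + 3% municipal = 7.25% → €0.376275
Garment alterations €37.52: taxable services → 8.75% + 0% municipal = 8.75% → €3.283
Wooden train set €83.55: children's toys → 6.75% + 0.5% municipal = 7.25% → €6.057375
Running shoes €146.46: clothing and footwear → 0% + 1.25% municipal = 1.25% → €1.83075
Wall clock €58.97: all other tangible goods → 4.5% + 1% municipal = 5.5% → €3.24335
Hoodie €50.69: clothing and footwear → 0% + 1.25% municipal = 1.25% → €0.633625
Vitamin D (90 ct) €12.89: OTC medicine → 4.25% + 3% municipal = 7.25% → €0.934525
Laundry detergent €11.43: all other tangible goods → 4.5% + 1% municipal = 5.5% → €0.62865
Unrounded tax sum = €34.48705 → €34.49

€34.49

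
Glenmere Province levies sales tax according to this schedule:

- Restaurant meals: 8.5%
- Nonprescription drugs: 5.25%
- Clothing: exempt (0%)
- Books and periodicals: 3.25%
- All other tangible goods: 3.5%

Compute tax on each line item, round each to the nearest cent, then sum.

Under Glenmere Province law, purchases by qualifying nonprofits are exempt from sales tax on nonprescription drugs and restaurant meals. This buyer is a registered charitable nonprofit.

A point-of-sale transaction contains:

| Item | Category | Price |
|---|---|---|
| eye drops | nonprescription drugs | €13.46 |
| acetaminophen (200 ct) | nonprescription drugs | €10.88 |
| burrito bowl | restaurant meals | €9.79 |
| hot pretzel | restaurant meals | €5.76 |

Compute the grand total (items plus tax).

Eye drops €13.46: nonprescription drugs, buyer-exempt → 0% → €0.00
Acetaminophen (200 ct) €10.88: nonprescription drugs, buyer-exempt → 0% → €0.00
Burrito bowl €9.79: restaurant meals, buyer-exempt → 0% → €0.00
Hot pretzel €5.76: restaurant meals, buyer-exempt → 0% → €0.00
Subtotal = €39.89; tax = €0.00; total due = €39.89

€39.89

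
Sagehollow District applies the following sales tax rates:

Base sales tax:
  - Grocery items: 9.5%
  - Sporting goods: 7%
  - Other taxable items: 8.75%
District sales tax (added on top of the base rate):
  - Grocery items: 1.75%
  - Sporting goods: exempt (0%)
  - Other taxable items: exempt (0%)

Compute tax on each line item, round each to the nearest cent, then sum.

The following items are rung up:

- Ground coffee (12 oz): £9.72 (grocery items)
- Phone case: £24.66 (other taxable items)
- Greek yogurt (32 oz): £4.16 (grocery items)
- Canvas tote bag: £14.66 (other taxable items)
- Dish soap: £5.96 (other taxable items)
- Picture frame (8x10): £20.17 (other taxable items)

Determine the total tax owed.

£7.28

Ground coffee (12 oz) £9.72: grocery items → 9.5% + 1.75% district = 11.25% → £1.09
Phone case £24.66: other taxable items → 8.75% + 0% district = 8.75% → £2.16
Greek yogurt (32 oz) £4.16: grocery items → 9.5% + 1.75% district = 11.25% → £0.47
Canvas tote bag £14.66: other taxable items → 8.75% + 0% district = 8.75% → £1.28
Dish soap £5.96: other taxable items → 8.75% + 0% district = 8.75% → £0.52
Picture frame (8x10) £20.17: other taxable items → 8.75% + 0% district = 8.75% → £1.76
Total tax = £1.09 + £2.16 + £0.47 + £1.28 + £0.52 + £1.76 = £7.28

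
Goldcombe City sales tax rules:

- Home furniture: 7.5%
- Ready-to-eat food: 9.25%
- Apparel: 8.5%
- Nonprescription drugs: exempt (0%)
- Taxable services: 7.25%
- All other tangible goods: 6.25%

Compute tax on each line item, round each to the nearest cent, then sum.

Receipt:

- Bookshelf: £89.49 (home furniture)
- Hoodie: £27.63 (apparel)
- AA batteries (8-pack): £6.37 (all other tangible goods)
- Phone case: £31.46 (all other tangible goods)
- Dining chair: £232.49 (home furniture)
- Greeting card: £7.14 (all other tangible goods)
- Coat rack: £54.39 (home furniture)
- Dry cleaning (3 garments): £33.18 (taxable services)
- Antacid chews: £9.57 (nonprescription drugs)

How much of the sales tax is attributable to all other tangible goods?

£2.82

AA batteries (8-pack) £6.37: all other tangible goods → 6.25% → £0.40
Phone case £31.46: all other tangible goods → 6.25% → £1.97
Greeting card £7.14: all other tangible goods → 6.25% → £0.45
Tax on all other tangible goods = £0.40 + £1.97 + £0.45 = £2.82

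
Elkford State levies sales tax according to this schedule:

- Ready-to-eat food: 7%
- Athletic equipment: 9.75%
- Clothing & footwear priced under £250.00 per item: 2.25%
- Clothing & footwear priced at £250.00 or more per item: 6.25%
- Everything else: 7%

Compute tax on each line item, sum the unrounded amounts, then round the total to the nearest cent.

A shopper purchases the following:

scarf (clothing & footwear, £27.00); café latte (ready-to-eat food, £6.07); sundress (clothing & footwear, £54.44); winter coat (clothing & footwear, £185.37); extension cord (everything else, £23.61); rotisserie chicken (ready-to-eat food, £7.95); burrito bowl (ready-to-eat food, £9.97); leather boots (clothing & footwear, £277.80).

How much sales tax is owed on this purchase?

Scarf £27.00: clothing & footwear, under £250.00 → 2.25% → £0.6075
Café latte £6.07: ready-to-eat food → 7% → £0.4249
Sundress £54.44: clothing & footwear, under £250.00 → 2.25% → £1.2249
Winter coat £185.37: clothing & footwear, under £250.00 → 2.25% → £4.170825
Extension cord £23.61: everything else → 7% → £1.6527
Rotisserie chicken £7.95: ready-to-eat food → 7% → £0.5565
Burrito bowl £9.97: ready-to-eat food → 7% → £0.6979
Leather boots £277.80: clothing & footwear, £250.00 or more → 6.25% → £17.3625
Unrounded tax sum = £26.697725 → £26.70

£26.70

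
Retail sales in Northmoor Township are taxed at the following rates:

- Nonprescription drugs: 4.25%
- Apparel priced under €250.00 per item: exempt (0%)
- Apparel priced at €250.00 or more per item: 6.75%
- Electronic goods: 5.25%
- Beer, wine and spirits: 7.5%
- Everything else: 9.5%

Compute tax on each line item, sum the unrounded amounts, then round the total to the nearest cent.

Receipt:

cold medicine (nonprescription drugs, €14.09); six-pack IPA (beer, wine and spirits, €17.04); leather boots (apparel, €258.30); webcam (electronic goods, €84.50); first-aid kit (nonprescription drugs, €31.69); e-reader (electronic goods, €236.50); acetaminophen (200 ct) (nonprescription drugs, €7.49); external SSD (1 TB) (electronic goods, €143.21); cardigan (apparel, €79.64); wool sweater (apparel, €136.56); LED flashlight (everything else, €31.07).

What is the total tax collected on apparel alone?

Leather boots €258.30: apparel, €250.00 or more → 6.75% → €17.43525
Cardigan €79.64: apparel, under €250.00 → 0% → €0.00
Wool sweater €136.56: apparel, under €250.00 → 0% → €0.00
Tax on apparel: unrounded sum = €17.43525 → €17.44

€17.44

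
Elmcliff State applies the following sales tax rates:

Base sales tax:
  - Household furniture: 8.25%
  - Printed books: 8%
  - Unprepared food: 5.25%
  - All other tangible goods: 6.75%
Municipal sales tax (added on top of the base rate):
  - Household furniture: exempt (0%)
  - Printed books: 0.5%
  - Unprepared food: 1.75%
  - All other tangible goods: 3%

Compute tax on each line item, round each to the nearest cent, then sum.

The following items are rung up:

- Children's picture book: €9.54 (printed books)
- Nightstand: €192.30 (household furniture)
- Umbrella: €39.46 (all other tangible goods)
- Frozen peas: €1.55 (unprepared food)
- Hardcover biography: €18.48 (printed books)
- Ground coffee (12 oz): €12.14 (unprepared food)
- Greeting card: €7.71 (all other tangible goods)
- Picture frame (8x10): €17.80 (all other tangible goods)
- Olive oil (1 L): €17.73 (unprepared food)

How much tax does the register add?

Children's picture book €9.54: printed books → 8% + 0.5% municipal = 8.5% → €0.81
Nightstand €192.30: household furniture → 8.25% + 0% municipal = 8.25% → €15.86
Umbrella €39.46: all other tangible goods → 6.75% + 3% municipal = 9.75% → €3.85
Frozen peas €1.55: unprepared food → 5.25% + 1.75% municipal = 7% → €0.11
Hardcover biography €18.48: printed books → 8% + 0.5% municipal = 8.5% → €1.57
Ground coffee (12 oz) €12.14: unprepared food → 5.25% + 1.75% municipal = 7% → €0.85
Greeting card €7.71: all other tangible goods → 6.75% + 3% municipal = 9.75% → €0.75
Picture frame (8x10) €17.80: all other tangible goods → 6.75% + 3% municipal = 9.75% → €1.74
Olive oil (1 L) €17.73: unprepared food → 5.25% + 1.75% municipal = 7% → €1.24
Total tax = €0.81 + €15.86 + €3.85 + €0.11 + €1.57 + €0.85 + €0.75 + €1.74 + €1.24 = €26.78

€26.78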